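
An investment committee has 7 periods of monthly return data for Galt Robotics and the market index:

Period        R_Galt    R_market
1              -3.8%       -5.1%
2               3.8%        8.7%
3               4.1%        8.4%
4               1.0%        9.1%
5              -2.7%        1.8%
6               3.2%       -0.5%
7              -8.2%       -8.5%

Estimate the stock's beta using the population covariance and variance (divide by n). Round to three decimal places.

Mean R_i = (-3.8 + 3.8 + 4.1 + 1.0 − 2.7 + 3.2 − 8.2) / 7 = -0.3714%
Mean R_m = (-5.1 + 8.7 + 8.4 + 9.1 + 1.8 − 0.5 − 8.5) / 7 = 1.9857%
Σ(R_i − R̄_i)(R_m − R̄_m) = 164.3829  ⇒  Cov = 164.3829 / 7 = 23.4833
Σ(R_m − R̄_m)² = 303.2086  ⇒  Var(R_m) = 303.2086 / 7 = 43.3155
β = Cov / Var(R_m) = 23.4833 / 43.3155 = 0.5421

0.542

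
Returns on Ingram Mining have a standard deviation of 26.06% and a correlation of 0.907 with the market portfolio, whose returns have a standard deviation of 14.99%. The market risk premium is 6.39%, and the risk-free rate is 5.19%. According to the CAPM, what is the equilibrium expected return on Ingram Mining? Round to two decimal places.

15.27%

β = ρ × σ_i / σ_m = 0.907 × 26.06% / 14.99% = 1.5768
E(R) = 5.19% + 1.5768 × 6.39% = 15.27%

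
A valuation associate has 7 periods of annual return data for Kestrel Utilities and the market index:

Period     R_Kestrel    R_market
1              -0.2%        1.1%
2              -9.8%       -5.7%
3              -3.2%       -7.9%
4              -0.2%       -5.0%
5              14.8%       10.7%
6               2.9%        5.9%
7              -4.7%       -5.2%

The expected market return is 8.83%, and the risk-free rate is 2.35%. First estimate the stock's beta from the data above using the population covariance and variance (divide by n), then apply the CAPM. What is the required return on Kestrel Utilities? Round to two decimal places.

8.59%

Mean R_i = (-0.2 − 9.8 − 3.2 − 0.2 + 14.8 + 2.9 − 4.7) / 7 = -0.0571%
Mean R_m = (1.1 − 5.7 − 7.9 − 5.0 + 10.7 + 5.9 − 5.2) / 7 = -0.8714%
Σ(R_i − R̄_i)(R_m − R̄_m) = 281.4814  ⇒  Cov = 281.4814 / 7 = 40.2116
Σ(R_m − R̄_m)² = 292.1343  ⇒  Var(R_m) = 292.1343 / 7 = 41.7335
β = Cov / Var(R_m) = 40.2116 / 41.7335 = 0.9635
MRP = 8.83% − 2.35% = 6.48%
E(R) = R_f + β × MRP = 2.35% + 0.9635 × 6.48% = 8.59%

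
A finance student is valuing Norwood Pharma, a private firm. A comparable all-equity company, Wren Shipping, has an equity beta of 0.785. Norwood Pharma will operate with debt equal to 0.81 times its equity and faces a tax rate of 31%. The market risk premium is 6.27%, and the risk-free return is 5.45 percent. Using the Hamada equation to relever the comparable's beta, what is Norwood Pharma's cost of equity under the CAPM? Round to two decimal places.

13.12%

β_L = β_U × [1 + (1 − t)(D/E)] = 0.785 × [1 + (1 − 0.31) × 0.81]
    = 0.785 × [1 + 0.69 × 0.81] = 0.785 × 1.5589 = 1.2237
E(R) = R_f + β_L × MRP = 5.45% + 1.2237 × 6.27% = 13.12%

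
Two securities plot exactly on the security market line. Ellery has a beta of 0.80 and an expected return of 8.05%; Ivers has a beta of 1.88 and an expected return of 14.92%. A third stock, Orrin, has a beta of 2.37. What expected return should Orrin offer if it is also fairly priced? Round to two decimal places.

18.04%

MRP (SML slope) = (14.92% − 8.05%) / (1.88 − 0.80) = 6.87% / 1.08 = 6.3611%
R_f (intercept) = 8.05% − 0.80 × 6.3611% = 2.9611%
E(R_Orrin) = R_f + β × MRP = 2.9611% + 2.37 × 6.3611% = 18.04%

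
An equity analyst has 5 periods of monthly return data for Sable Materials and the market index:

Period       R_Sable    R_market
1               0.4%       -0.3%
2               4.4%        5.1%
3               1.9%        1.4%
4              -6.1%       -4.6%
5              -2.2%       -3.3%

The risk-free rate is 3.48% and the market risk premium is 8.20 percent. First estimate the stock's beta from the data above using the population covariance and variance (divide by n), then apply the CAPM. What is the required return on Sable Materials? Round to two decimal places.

11.71%

Mean R_i = (0.4 + 4.4 + 1.9 − 6.1 − 2.2) / 5 = -0.3200%
Mean R_m = (-0.3 + 5.1 + 1.4 − 4.6 − 3.3) / 5 = -0.3400%
Σ(R_i − R̄_i)(R_m − R̄_m) = 59.7560  ⇒  Cov = 59.7560 / 5 = 11.9512
Σ(R_m − R̄_m)² = 59.5320  ⇒  Var(R_m) = 59.5320 / 5 = 11.9064
β = Cov / Var(R_m) = 11.9512 / 11.9064 = 1.0038
E(R) = R_f + β × MRP = 3.48% + 1.0038 × 8.20% = 11.71%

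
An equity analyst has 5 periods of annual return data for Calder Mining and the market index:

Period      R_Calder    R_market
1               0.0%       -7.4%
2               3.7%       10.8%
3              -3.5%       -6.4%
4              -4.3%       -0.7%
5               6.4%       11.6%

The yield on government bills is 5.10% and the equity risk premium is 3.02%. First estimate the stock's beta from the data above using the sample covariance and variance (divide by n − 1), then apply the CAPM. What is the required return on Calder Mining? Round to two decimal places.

Mean R_i = (0.0 + 3.7 − 3.5 − 4.3 + 6.4) / 5 = 0.4600%
Mean R_m = (-7.4 + 10.8 − 6.4 − 0.7 + 11.6) / 5 = 1.5800%
Σ(R_i − R̄_i)(R_m − R̄_m) = 135.9760  ⇒  Cov = 135.9760 / 4 = 33.9940
Σ(R_m − R̄_m)² = 334.9280  ⇒  Var(R_m) = 334.9280 / 4 = 83.7320
β = Cov / Var(R_m) = 33.9940 / 83.7320 = 0.4060
E(R) = R_f + β × MRP = 5.10% + 0.4060 × 3.02% = 6.33%

6.33%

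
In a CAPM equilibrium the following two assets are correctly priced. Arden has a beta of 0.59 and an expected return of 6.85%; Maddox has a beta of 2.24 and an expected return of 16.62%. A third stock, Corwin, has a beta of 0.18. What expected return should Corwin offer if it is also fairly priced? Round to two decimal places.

MRP (SML slope) = (16.62% − 6.85%) / (2.24 − 0.59) = 9.77% / 1.65 = 5.9212%
R_f (intercept) = 6.85% − 0.59 × 5.9212% = 3.3565%
E(R_Corwin) = R_f + β × MRP = 3.3565% + 0.18 × 5.9212% = 4.42%

4.42%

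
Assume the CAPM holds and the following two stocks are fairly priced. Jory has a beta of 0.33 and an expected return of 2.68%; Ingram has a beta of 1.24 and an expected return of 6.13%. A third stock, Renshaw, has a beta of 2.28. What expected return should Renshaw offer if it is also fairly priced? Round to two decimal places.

10.07%

MRP (SML slope) = (6.13% − 2.68%) / (1.24 − 0.33) = 3.45% / 0.91 = 3.7912%
R_f (intercept) = 2.68% − 0.33 × 3.7912% = 1.4289%
E(R_Renshaw) = R_f + β × MRP = 1.4289% + 2.28 × 3.7912% = 10.07%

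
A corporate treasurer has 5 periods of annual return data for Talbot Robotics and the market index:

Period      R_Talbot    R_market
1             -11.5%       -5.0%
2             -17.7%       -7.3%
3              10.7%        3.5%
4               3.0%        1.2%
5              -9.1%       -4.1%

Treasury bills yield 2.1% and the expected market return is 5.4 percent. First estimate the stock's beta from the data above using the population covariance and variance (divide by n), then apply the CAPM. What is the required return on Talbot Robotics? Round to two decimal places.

10.51%

Mean R_i = (-11.5 − 17.7 + 10.7 + 3.0 − 9.1) / 5 = -4.9200%
Mean R_m = (-5.0 − 7.3 + 3.5 + 1.2 − 4.1) / 5 = -2.3400%
Σ(R_i − R̄_i)(R_m − R̄_m) = 207.5060  ⇒  Cov = 207.5060 / 5 = 41.5012
Σ(R_m − R̄_m)² = 81.4120  ⇒  Var(R_m) = 81.4120 / 5 = 16.2824
β = Cov / Var(R_m) = 41.5012 / 16.2824 = 2.5488
MRP = 5.4% − 2.1% = 3.30%
E(R) = R_f + β × MRP = 2.1% + 2.5488 × 3.3% = 10.51%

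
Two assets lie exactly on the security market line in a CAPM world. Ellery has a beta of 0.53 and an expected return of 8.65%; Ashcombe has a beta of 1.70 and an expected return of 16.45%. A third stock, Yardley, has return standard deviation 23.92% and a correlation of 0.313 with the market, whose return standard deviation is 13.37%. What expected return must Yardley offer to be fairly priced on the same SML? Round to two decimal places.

MRP = (16.45% − 8.65%) / (1.70 − 0.53) = 6.6667%
R_f = 8.65% − 0.53 × 6.6667% = 5.1166%
β_Yardley = ρ·σ_i/σ_m = 0.313 × 23.92 / 13.37 = 0.5600
E(R_Yardley) = R_f + β × MRP = 5.1166% + 0.5600 × 6.6667% = 8.85%

8.85%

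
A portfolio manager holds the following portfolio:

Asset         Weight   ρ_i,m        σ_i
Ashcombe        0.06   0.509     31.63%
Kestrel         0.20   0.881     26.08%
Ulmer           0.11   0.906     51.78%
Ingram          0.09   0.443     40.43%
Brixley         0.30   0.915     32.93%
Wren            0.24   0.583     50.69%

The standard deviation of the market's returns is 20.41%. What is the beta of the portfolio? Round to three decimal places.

1.395

β_Ashcombe = 0.509 × 31.63% / 20.41% = 0.7888
β_Kestrel = 0.881 × 26.08% / 20.41% = 1.1257
β_Ulmer = 0.906 × 51.78% / 20.41% = 2.2985
β_Ingram = 0.443 × 40.43% / 20.41% = 0.8775
β_Brixley = 0.915 × 32.93% / 20.41% = 1.4763
β_Wren = 0.583 × 50.69% / 20.41% = 1.4479
β_P = Σ w_i β_i = 0.06×0.7888 + 0.20×1.1257 + 0.11×2.2985 + 0.09×0.8775 + 0.30×1.4763 + 0.24×1.4479 = 1.3947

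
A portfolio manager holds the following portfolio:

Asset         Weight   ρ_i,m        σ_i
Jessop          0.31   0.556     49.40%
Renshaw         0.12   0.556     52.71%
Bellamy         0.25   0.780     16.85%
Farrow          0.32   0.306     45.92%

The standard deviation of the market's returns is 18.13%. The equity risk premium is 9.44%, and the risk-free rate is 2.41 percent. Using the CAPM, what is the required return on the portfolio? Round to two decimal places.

12.73%

β_Jessop = 0.556 × 49.40% / 18.13% = 1.5150
β_Renshaw = 0.556 × 52.71% / 18.13% = 1.6165
β_Bellamy = 0.780 × 16.85% / 18.13% = 0.7249
β_Farrow = 0.306 × 45.92% / 18.13% = 0.7750
β_P = Σ w_i β_i = 0.31×1.5150 + 0.12×1.6165 + 0.25×0.7249 + 0.32×0.7750 = 1.0929
E(R_P) = R_f + β_P × MRP = 2.41% + 1.0929 × 9.44% = 12.73%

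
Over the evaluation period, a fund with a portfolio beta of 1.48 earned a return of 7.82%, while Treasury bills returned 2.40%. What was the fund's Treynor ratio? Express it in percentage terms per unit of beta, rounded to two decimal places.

Treynor = (R_P − R_f) / β_P = (7.82% − 2.40%) / 1.4800 = 5.42% / 1.4800 = 3.66%

3.66%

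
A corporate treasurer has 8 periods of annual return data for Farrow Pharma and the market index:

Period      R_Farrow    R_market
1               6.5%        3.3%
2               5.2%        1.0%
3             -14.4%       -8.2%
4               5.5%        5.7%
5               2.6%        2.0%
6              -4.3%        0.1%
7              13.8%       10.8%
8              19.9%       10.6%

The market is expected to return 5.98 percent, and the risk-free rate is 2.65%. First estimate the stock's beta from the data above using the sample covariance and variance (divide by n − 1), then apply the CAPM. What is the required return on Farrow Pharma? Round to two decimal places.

Mean R_i = (6.5 + 5.2 − 14.4 + 5.5 + 2.6 − 4.3 + 13.8 + 19.9) / 8 = 4.3500%
Mean R_m = (3.3 + 1.0 − 8.2 + 5.7 + 2.0 + 0.1 + 10.8 + 10.6) / 8 = 3.1625%
Σ(R_i − R̄_i)(R_m − R̄_m) = 430.7750  ⇒  Cov = 430.7750 / 7 = 61.5393
Σ(R_m − R̄_m)² = 264.6188  ⇒  Var(R_m) = 264.6188 / 7 = 37.8027
β = Cov / Var(R_m) = 61.5393 / 37.8027 = 1.6279
MRP = 5.98% − 2.65% = 3.33%
E(R) = R_f + β × MRP = 2.65% + 1.6279 × 3.33% = 8.07%

8.07%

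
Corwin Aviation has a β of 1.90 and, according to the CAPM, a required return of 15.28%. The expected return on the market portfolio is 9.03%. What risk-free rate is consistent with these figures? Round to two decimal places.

E(R) = R_f + β(E(R_m) − R_f) = R_f(1 − β) + β·E(R_m)
15.28% = R_f × (1 − 1.90) + 1.90 × 9.03%
15.28% = R_f × -0.90 + 17.1570%
R_f = (15.28% − 17.1570%) / -0.90 = 2.09%

2.09%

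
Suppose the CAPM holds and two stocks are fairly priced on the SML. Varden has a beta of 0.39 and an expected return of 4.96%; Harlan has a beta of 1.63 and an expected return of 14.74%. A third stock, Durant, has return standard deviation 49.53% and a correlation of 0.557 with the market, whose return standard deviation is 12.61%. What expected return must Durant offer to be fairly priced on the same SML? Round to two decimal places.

MRP = (14.74% − 4.96%) / (1.63 − 0.39) = 7.8871%
R_f = 4.96% − 0.39 × 7.8871% = 1.8840%
β_Durant = ρ·σ_i/σ_m = 0.557 × 49.53 / 12.61 = 2.1878
E(R_Durant) = R_f + β × MRP = 1.8840% + 2.1878 × 7.8871% = 19.14%

19.14%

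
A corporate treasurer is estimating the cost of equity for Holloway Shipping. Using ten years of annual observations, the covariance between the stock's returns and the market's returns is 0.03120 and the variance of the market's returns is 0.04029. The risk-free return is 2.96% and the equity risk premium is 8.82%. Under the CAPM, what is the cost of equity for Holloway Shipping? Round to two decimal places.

9.79%

β = Cov(R_i, R_m) / Var(R_m) = 0.03120 / 0.04029 = 0.7744
E(R) = R_f + β × MRP = 2.96% + 0.7744 × 8.82% = 9.79%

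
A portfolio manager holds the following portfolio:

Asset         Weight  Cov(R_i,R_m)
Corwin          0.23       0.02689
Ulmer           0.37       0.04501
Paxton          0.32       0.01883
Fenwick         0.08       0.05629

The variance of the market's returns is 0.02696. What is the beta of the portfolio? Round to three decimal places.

1.238

β_Corwin = 0.02689 / 0.02696 = 0.9974
β_Ulmer = 0.04501 / 0.02696 = 1.6695
β_Paxton = 0.01883 / 0.02696 = 0.6984
β_Fenwick = 0.05629 / 0.02696 = 2.0879
β_P = Σ w_i β_i = 0.23×0.9974 + 0.37×1.6695 + 0.32×0.6984 + 0.08×2.0879 = 1.2376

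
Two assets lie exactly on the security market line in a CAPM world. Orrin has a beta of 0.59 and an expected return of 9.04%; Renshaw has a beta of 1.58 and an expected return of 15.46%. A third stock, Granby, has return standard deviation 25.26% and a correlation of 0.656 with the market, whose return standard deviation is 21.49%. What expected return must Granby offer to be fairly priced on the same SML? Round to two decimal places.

MRP = (15.46% − 9.04%) / (1.58 − 0.59) = 6.4848%
R_f = 9.04% − 0.59 × 6.4848% = 5.2140%
β_Granby = ρ·σ_i/σ_m = 0.656 × 25.26 / 21.49 = 0.7711
E(R_Granby) = R_f + β × MRP = 5.2140% + 0.7711 × 6.4848% = 10.21%

10.21%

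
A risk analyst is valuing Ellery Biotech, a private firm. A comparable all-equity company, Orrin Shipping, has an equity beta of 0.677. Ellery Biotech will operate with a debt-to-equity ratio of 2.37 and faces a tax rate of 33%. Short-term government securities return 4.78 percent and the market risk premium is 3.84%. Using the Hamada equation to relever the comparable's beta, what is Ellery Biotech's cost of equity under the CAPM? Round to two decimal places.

β_L = β_U × [1 + (1 − t)(D/E)] = 0.677 × [1 + (1 − 0.33) × 2.37]
    = 0.677 × [1 + 0.67 × 2.37] = 0.677 × 2.5879 = 1.7520
E(R) = R_f + β_L × MRP = 4.78% + 1.7520 × 3.84% = 11.51%

11.51%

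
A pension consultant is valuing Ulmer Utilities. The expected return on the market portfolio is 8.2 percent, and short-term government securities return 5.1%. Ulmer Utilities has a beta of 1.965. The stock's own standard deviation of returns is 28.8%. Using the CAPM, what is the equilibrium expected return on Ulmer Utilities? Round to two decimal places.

Market risk premium = E(R_m) − R_f = 8.2% − 5.1% = 3.10%
E(R) = R_f + β × MRP = 5.1% + 1.965 × 3.1% = 11.19%

11.19%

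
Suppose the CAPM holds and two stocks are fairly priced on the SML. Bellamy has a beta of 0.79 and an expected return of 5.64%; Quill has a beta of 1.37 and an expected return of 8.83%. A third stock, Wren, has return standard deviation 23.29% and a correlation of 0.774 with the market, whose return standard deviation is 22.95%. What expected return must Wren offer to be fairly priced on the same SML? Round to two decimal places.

5.62%

MRP = (8.83% − 5.64%) / (1.37 − 0.79) = 5.5000%
R_f = 5.64% − 0.79 × 5.5000% = 1.2950%
β_Wren = ρ·σ_i/σ_m = 0.774 × 23.29 / 22.95 = 0.7855
E(R_Wren) = R_f + β × MRP = 1.2950% + 0.7855 × 5.5000% = 5.62%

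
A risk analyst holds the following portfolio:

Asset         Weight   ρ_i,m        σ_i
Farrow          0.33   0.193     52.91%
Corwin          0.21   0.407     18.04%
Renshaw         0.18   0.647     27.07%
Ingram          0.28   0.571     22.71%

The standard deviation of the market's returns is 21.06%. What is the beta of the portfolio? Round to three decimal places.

β_Farrow = 0.193 × 52.91% / 21.06% = 0.4849
β_Corwin = 0.407 × 18.04% / 21.06% = 0.3486
β_Renshaw = 0.647 × 27.07% / 21.06% = 0.8316
β_Ingram = 0.571 × 22.71% / 21.06% = 0.6157
β_P = Σ w_i β_i = 0.33×0.4849 + 0.21×0.3486 + 0.18×0.8316 + 0.28×0.6157 = 0.5553

0.555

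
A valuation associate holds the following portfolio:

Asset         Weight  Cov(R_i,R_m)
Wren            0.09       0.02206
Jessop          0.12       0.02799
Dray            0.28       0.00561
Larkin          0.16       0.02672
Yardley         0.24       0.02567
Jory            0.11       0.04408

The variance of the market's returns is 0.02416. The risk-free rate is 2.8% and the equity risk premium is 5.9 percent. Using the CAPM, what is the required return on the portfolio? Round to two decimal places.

8.22%

β_Wren = 0.02206 / 0.02416 = 0.9131
β_Jessop = 0.02799 / 0.02416 = 1.1585
β_Dray = 0.00561 / 0.02416 = 0.2322
β_Larkin = 0.02672 / 0.02416 = 1.1060
β_Yardley = 0.02567 / 0.02416 = 1.0625
β_Jory = 0.04408 / 0.02416 = 1.8245
β_P = Σ w_i β_i = 0.09×0.9131 + 0.12×1.1585 + 0.28×0.2322 + 0.16×1.1060 + 0.24×1.0625 + 0.11×1.8245 = 0.9189
E(R_P) = R_f + β_P × MRP = 2.8% + 0.9189 × 5.9% = 8.22%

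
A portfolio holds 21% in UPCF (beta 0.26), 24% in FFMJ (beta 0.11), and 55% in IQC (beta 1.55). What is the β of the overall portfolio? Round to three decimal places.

β_P = Σ w_i β_i = 0.21×0.26 + 0.24×0.11 + 0.55×1.55 = 0.9335

0.934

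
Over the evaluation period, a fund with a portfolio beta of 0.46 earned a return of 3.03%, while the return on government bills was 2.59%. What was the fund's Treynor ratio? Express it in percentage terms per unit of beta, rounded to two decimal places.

Treynor = (R_P − R_f) / β_P = (3.03% − 2.59%) / 0.4600 = 0.44% / 0.4600 = 0.96%

0.96%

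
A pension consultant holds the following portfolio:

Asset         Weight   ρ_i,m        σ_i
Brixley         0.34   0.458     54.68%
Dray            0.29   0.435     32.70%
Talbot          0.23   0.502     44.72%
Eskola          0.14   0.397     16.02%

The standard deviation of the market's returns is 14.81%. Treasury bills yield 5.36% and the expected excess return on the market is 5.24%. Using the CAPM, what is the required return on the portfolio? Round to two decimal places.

11.97%

β_Brixley = 0.458 × 54.68% / 14.81% = 1.6910
β_Dray = 0.435 × 32.70% / 14.81% = 0.9605
β_Talbot = 0.502 × 44.72% / 14.81% = 1.5158
β_Eskola = 0.397 × 16.02% / 14.81% = 0.4294
β_P = Σ w_i β_i = 0.34×1.6910 + 0.29×0.9605 + 0.23×1.5158 + 0.14×0.4294 = 1.2622
E(R_P) = R_f + β_P × MRP = 5.36% + 1.2622 × 5.24% = 11.97%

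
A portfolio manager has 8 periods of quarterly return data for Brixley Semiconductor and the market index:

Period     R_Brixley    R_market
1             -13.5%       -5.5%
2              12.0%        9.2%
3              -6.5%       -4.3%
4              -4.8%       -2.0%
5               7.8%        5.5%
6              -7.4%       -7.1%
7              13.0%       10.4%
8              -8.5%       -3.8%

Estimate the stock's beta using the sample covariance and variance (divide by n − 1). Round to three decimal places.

Mean R_i = (-13.5 + 12.0 − 6.5 − 4.8 + 7.8 − 7.4 + 13.0 − 8.5) / 8 = -0.9875%
Mean R_m = (-5.5 + 9.2 − 4.3 − 2.0 + 5.5 − 7.1 + 10.4 − 3.8) / 8 = 0.3000%
Σ(R_i − R̄_i)(R_m − R̄_m) = 487.5100  ⇒  Cov = 487.5100 / 7 = 69.6443
Σ(R_m − R̄_m)² = 339.9200  ⇒  Var(R_m) = 339.9200 / 7 = 48.5600
β = Cov / Var(R_m) = 69.6443 / 48.5600 = 1.4342

1.434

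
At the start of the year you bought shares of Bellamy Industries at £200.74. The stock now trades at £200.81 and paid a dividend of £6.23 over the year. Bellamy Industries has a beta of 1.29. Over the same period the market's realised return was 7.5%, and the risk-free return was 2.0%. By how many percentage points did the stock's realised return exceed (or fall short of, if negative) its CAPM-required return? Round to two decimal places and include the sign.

Realised HPR = (P1 + D1 − P0) / P0 = (200.81 + 6.23 − 200.74) / 200.74 = 6.30 / 200.74 = 3.1384%
MRP = 7.5% − 2.0% = 5.50%
CAPM required = R_f + β·MRP = 2.0% + 1.29 × 5.5% = 9.0950%
α = realised − required = 3.1384% − 9.0950% = -5.96%

-5.96%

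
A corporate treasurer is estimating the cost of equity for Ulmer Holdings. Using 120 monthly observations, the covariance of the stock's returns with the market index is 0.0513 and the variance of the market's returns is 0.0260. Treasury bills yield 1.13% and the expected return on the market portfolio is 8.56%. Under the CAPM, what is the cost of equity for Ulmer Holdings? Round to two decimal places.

β = Cov(R_i, R_m) / Var(R_m) = 0.0513 / 0.0260 = 1.9731
MRP = 8.56% − 1.13% = 7.43%
E(R) = R_f + β × MRP = 1.13% + 1.9731 × 7.43% = 15.79%

15.79%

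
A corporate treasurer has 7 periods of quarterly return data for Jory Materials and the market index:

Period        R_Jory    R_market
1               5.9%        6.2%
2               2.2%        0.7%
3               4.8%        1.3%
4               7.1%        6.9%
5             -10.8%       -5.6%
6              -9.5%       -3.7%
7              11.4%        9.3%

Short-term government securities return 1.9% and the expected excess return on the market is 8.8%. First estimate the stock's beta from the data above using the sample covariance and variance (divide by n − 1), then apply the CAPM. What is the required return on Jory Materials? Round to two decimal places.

14.64%

Mean R_i = (5.9 + 2.2 + 4.8 + 7.1 − 10.8 − 9.5 + 11.4) / 7 = 1.5857%
Mean R_m = (6.2 + 0.7 + 1.3 + 6.9 − 5.6 − 3.7 + 9.3) / 7 = 2.1571%
Σ(R_i − R̄_i)(R_m − R̄_m) = 271.0557  ⇒  Cov = 271.0557 / 6 = 45.1760
Σ(R_m − R̄_m)² = 187.1971  ⇒  Var(R_m) = 187.1971 / 6 = 31.1995
β = Cov / Var(R_m) = 45.1760 / 31.1995 = 1.4480
E(R) = R_f + β × MRP = 1.9% + 1.4480 × 8.8% = 14.64%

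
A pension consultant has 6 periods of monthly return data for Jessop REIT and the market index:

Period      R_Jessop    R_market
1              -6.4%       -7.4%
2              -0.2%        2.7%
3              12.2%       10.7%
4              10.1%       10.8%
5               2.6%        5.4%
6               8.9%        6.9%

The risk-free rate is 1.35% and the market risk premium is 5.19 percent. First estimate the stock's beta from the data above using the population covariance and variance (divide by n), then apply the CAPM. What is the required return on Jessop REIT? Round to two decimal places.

Mean R_i = (-6.4 − 0.2 + 12.2 + 10.1 + 2.6 + 8.9) / 6 = 4.5333%
Mean R_m = (-7.4 + 2.7 + 10.7 + 10.8 + 5.4 + 6.9) / 6 = 4.8500%
Σ(R_i − R̄_i)(R_m − R̄_m) = 229.9700  ⇒  Cov = 229.9700 / 6 = 38.3283
Σ(R_m − R̄_m)² = 228.8150  ⇒  Var(R_m) = 228.8150 / 6 = 38.1358
β = Cov / Var(R_m) = 38.3283 / 38.1358 = 1.0050
E(R) = R_f + β × MRP = 1.35% + 1.0050 × 5.19% = 6.57%

6.57%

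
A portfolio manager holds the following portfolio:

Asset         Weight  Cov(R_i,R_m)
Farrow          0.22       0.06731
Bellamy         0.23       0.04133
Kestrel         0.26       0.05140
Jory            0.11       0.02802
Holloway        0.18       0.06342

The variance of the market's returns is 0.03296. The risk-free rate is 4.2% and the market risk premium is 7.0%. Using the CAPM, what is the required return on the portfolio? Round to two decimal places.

β_Farrow = 0.06731 / 0.03296 = 2.0422
β_Bellamy = 0.04133 / 0.03296 = 1.2539
β_Kestrel = 0.05140 / 0.03296 = 1.5595
β_Jory = 0.02802 / 0.03296 = 0.8501
β_Holloway = 0.06342 / 0.03296 = 1.9242
β_P = Σ w_i β_i = 0.22×2.0422 + 0.23×1.2539 + 0.26×1.5595 + 0.11×0.8501 + 0.18×1.9242 = 1.5830
E(R_P) = R_f + β_P × MRP = 4.2% + 1.5830 × 7.0% = 15.28%

15.28%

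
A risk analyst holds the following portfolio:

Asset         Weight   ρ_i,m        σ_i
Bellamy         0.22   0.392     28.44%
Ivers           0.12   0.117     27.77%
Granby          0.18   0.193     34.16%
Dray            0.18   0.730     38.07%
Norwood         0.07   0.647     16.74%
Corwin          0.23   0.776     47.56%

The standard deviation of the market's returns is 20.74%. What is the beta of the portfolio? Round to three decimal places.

β_Bellamy = 0.392 × 28.44% / 20.74% = 0.5375
β_Ivers = 0.117 × 27.77% / 20.74% = 0.1567
β_Granby = 0.193 × 34.16% / 20.74% = 0.3179
β_Dray = 0.730 × 38.07% / 20.74% = 1.3400
β_Norwood = 0.647 × 16.74% / 20.74% = 0.5222
β_Corwin = 0.776 × 47.56% / 20.74% = 1.7795
β_P = Σ w_i β_i = 0.22×0.5375 + 0.12×0.1567 + 0.18×0.3179 + 0.18×1.3400 + 0.07×0.5222 + 0.23×1.7795 = 0.8813

0.881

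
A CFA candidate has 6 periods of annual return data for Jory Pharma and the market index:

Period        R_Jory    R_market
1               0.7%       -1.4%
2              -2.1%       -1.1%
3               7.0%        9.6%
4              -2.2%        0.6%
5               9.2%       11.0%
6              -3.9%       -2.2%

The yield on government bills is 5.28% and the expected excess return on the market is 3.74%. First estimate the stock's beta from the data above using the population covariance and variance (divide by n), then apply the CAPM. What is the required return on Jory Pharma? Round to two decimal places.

Mean R_i = (0.7 − 2.1 + 7.0 − 2.2 + 9.2 − 3.9) / 6 = 1.4500%
Mean R_m = (-1.4 − 1.1 + 9.6 + 0.6 + 11.0 − 2.2) / 6 = 2.7500%
Σ(R_i − R̄_i)(R_m − R̄_m) = 153.0650  ⇒  Cov = 153.0650 / 6 = 25.5108
Σ(R_m − R̄_m)² = 176.1550  ⇒  Var(R_m) = 176.1550 / 6 = 29.3592
β = Cov / Var(R_m) = 25.5108 / 29.3592 = 0.8689
E(R) = R_f + β × MRP = 5.28% + 0.8689 × 3.74% = 8.53%

8.53%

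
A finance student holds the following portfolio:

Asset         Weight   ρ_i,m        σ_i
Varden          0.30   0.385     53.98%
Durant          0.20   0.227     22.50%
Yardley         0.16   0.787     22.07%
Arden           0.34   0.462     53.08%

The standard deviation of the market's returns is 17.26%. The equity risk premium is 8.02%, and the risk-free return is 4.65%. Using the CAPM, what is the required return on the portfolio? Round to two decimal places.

β_Varden = 0.385 × 53.98% / 17.26% = 1.2041
β_Durant = 0.227 × 22.50% / 17.26% = 0.2959
β_Yardley = 0.787 × 22.07% / 17.26% = 1.0063
β_Arden = 0.462 × 53.08% / 17.26% = 1.4208
β_P = Σ w_i β_i = 0.30×1.2041 + 0.20×0.2959 + 0.16×1.0063 + 0.34×1.4208 = 1.0645
E(R_P) = R_f + β_P × MRP = 4.65% + 1.0645 × 8.02% = 13.19%

13.19%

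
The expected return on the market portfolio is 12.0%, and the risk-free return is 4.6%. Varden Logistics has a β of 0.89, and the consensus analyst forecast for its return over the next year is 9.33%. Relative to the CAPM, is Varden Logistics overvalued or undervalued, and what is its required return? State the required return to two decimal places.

Overvalued; required return 11.19%

MRP = 12.0% − 4.6% = 7.40%
Required return = R_f + β·MRP = 4.6% + 0.89 × 7.4% = 11.19%
Forecast 9.33% < required 11.19% → the stock plots below the SML → overvalued.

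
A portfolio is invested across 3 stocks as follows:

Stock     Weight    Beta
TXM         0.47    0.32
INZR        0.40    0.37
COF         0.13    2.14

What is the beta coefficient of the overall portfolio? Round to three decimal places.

0.577

β_P = Σ w_i β_i = 0.47×0.32 + 0.40×0.37 + 0.13×2.14 = 0.5766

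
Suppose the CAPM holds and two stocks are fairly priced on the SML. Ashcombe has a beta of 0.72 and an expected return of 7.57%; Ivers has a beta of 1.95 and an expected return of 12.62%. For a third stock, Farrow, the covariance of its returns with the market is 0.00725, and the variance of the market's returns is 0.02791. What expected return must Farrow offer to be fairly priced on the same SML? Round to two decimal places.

MRP = (12.62% − 7.57%) / (1.95 − 0.72) = 4.1057%
R_f = 7.57% − 0.72 × 4.1057% = 4.6139%
β_Farrow = Cov / Var(R_m) = 0.00725 / 0.02791 = 0.2598
E(R_Farrow) = R_f + β × MRP = 4.6139% + 0.2598 × 4.1057% = 5.68%

5.68%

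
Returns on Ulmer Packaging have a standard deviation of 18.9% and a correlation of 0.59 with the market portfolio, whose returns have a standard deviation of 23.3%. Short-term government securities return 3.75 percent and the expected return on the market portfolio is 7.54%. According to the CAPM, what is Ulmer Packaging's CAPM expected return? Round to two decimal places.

β = ρ × σ_i / σ_m = 0.59 × 18.9% / 23.3% = 0.4786
MRP = 7.54% − 3.75% = 3.79%
E(R) = 3.75% + 0.4786 × 3.79% = 5.56%

5.56%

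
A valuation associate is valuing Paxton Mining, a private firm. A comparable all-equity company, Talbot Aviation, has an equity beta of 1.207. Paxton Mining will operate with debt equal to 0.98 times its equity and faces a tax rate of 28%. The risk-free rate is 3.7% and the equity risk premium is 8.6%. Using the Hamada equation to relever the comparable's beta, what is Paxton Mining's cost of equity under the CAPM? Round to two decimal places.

β_L = β_U × [1 + (1 − t)(D/E)] = 1.207 × [1 + (1 − 0.28) × 0.98]
    = 1.207 × [1 + 0.72 × 0.98] = 1.207 × 1.7056 = 2.0587
E(R) = R_f + β_L × MRP = 3.7% + 2.0587 × 8.6% = 21.40%

21.40%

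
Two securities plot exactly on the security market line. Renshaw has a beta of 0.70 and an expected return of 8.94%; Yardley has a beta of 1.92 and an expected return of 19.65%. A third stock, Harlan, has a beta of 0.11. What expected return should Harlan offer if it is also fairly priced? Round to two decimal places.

3.76%

MRP (SML slope) = (19.65% − 8.94%) / (1.92 − 0.70) = 10.71% / 1.22 = 8.7787%
R_f (intercept) = 8.94% − 0.70 × 8.7787% = 2.7949%
E(R_Harlan) = R_f + β × MRP = 2.7949% + 0.11 × 8.7787% = 3.76%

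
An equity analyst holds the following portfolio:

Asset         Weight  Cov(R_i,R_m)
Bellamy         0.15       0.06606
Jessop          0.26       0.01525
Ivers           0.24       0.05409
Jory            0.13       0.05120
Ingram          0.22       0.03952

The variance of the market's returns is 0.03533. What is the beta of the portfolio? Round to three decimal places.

1.195

β_Bellamy = 0.06606 / 0.03533 = 1.8698
β_Jessop = 0.01525 / 0.03533 = 0.4316
β_Ivers = 0.05409 / 0.03533 = 1.5310
β_Jory = 0.05120 / 0.03533 = 1.4492
β_Ingram = 0.03952 / 0.03533 = 1.1186
β_P = Σ w_i β_i = 0.15×1.8698 + 0.26×0.4316 + 0.24×1.5310 + 0.13×1.4492 + 0.22×1.1186 = 1.1946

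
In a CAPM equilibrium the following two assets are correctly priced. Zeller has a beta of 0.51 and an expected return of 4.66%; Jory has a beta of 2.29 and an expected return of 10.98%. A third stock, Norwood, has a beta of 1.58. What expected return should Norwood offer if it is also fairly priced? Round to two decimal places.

MRP (SML slope) = (10.98% − 4.66%) / (2.29 − 0.51) = 6.32% / 1.78 = 3.5506%
R_f (intercept) = 4.66% − 0.51 × 3.5506% = 2.8492%
E(R_Norwood) = R_f + β × MRP = 2.8492% + 1.58 × 3.5506% = 8.46%

8.46%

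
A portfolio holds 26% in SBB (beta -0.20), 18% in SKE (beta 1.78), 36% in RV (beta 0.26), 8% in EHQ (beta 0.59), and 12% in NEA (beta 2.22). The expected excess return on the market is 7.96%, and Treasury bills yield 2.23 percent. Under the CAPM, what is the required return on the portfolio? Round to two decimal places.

β_P = Σ w_i β_i = 0.26×-0.20 + 0.18×1.78 + 0.36×0.26 + 0.08×0.59 + 0.12×2.22 = 0.6756
E(R_P) = R_f + β_P × MRP = 2.23% + 0.6756 × 7.96% = 7.61%

7.61%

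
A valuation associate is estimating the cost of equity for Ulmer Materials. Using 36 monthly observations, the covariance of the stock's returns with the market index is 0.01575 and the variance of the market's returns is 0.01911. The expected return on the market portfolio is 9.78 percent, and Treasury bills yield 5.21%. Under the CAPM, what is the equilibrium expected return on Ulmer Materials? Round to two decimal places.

8.98%

β = Cov(R_i, R_m) / Var(R_m) = 0.01575 / 0.01911 = 0.8242
MRP = 9.78% − 5.21% = 4.57%
E(R) = R_f + β × MRP = 5.21% + 0.8242 × 4.57% = 8.98%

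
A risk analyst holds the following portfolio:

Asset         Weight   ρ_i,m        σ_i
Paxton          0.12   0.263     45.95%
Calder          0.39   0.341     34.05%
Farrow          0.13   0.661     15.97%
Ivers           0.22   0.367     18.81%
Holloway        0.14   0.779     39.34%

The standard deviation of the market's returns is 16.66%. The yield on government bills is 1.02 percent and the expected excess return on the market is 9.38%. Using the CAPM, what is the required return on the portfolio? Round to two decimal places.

8.43%

β_Paxton = 0.263 × 45.95% / 16.66% = 0.7254
β_Calder = 0.341 × 34.05% / 16.66% = 0.6969
β_Farrow = 0.661 × 15.97% / 16.66% = 0.6336
β_Ivers = 0.367 × 18.81% / 16.66% = 0.4144
β_Holloway = 0.779 × 39.34% / 16.66% = 1.8395
β_P = Σ w_i β_i = 0.12×0.7254 + 0.39×0.6969 + 0.13×0.6336 + 0.22×0.4144 + 0.14×1.8395 = 0.7899
E(R_P) = R_f + β_P × MRP = 1.02% + 0.7899 × 9.38% = 8.43%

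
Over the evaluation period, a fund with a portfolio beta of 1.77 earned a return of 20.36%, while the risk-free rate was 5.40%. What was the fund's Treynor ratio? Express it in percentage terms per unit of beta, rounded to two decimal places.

8.45%

Treynor = (R_P − R_f) / β_P = (20.36% − 5.40%) / 1.7700 = 14.96% / 1.7700 = 8.45%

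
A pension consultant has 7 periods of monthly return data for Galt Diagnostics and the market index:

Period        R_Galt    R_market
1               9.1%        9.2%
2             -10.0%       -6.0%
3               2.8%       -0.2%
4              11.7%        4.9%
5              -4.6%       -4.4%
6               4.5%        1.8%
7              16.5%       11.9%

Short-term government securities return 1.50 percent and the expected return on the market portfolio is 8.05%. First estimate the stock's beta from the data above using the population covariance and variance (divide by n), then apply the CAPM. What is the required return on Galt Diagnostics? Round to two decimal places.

10.13%

Mean R_i = (9.1 − 10.0 + 2.8 + 11.7 − 4.6 + 4.5 + 16.5) / 7 = 4.2857%
Mean R_m = (9.2 − 6.0 − 0.2 + 4.9 − 4.4 + 1.8 + 11.9) / 7 = 2.4571%
Σ(R_i − R̄_i)(R_m − R̄_m) = 351.4657  ⇒  Cov = 351.4657 / 7 = 50.2094
Σ(R_m − R̄_m)² = 266.6371  ⇒  Var(R_m) = 266.6371 / 7 = 38.0910
β = Cov / Var(R_m) = 50.2094 / 38.0910 = 1.3181
MRP = 8.05% − 1.50% = 6.55%
E(R) = R_f + β × MRP = 1.50% + 1.3181 × 6.55% = 10.13%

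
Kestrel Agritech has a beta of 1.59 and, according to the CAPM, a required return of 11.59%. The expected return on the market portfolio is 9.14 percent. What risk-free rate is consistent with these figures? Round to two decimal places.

4.99%

E(R) = R_f + β(E(R_m) − R_f) = R_f(1 − β) + β·E(R_m)
11.59% = R_f × (1 − 1.59) + 1.59 × 9.14%
11.59% = R_f × -0.59 + 14.5326%
R_f = (11.59% − 14.5326%) / -0.59 = 4.99%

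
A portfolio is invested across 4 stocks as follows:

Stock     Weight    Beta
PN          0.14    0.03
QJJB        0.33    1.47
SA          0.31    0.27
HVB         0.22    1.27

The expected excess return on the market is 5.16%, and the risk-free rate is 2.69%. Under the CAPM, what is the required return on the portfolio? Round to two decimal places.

β_P = Σ w_i β_i = 0.14×0.03 + 0.33×1.47 + 0.31×0.27 + 0.22×1.27 = 0.8524
E(R_P) = R_f + β_P × MRP = 2.69% + 0.8524 × 5.16% = 7.09%

7.09%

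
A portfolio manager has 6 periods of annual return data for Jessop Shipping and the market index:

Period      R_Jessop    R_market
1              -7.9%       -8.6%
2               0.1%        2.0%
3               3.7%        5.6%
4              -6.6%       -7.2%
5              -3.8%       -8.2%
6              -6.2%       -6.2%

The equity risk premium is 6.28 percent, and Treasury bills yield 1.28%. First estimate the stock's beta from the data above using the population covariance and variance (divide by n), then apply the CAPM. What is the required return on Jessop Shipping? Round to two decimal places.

5.70%

Mean R_i = (-7.9 + 0.1 + 3.7 − 6.6 − 3.8 − 6.2) / 6 = -3.4500%
Mean R_m = (-8.6 + 2.0 + 5.6 − 7.2 − 8.2 − 6.2) / 6 = -3.7667%
Σ(R_i − R̄_i)(R_m − R̄_m) = 128.0100  ⇒  Cov = 128.0100 / 6 = 21.3350
Σ(R_m − R̄_m)² = 181.7133  ⇒  Var(R_m) = 181.7133 / 6 = 30.2856
β = Cov / Var(R_m) = 21.3350 / 30.2856 = 0.7045
E(R) = R_f + β × MRP = 1.28% + 0.7045 × 6.28% = 5.70%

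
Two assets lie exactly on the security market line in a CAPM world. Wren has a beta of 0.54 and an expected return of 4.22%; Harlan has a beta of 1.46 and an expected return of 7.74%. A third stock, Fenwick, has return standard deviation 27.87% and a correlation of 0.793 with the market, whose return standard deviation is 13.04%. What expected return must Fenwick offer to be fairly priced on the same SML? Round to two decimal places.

8.64%

MRP = (7.74% − 4.22%) / (1.46 − 0.54) = 3.8261%
R_f = 4.22% − 0.54 × 3.8261% = 2.1539%
β_Fenwick = ρ·σ_i/σ_m = 0.793 × 27.87 / 13.04 = 1.6949
E(R_Fenwick) = R_f + β × MRP = 2.1539% + 1.6949 × 3.8261% = 8.64%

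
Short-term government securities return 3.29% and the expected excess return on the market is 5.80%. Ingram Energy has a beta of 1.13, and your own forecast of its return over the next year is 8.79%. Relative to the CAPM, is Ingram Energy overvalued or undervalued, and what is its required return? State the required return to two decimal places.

Required return = R_f + β·MRP = 3.29% + 1.13 × 5.80% = 9.84%
Forecast 8.79% < required 9.84% → the stock plots below the SML → overvalued.

Overvalued; required return 9.84%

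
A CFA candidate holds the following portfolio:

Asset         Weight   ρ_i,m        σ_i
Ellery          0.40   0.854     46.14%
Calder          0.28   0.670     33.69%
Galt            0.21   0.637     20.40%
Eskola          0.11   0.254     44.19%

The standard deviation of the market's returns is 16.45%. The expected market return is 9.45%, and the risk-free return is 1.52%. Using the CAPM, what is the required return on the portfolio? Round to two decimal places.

14.08%

β_Ellery = 0.854 × 46.14% / 16.45% = 2.3954
β_Calder = 0.670 × 33.69% / 16.45% = 1.3722
β_Galt = 0.637 × 20.40% / 16.45% = 0.7900
β_Eskola = 0.254 × 44.19% / 16.45% = 0.6823
β_P = Σ w_i β_i = 0.40×2.3954 + 0.28×1.3722 + 0.21×0.7900 + 0.11×0.6823 = 1.5833
MRP = 9.45% − 1.52% = 7.93%
E(R_P) = R_f + β_P × MRP = 1.52% + 1.5833 × 7.93% = 14.08%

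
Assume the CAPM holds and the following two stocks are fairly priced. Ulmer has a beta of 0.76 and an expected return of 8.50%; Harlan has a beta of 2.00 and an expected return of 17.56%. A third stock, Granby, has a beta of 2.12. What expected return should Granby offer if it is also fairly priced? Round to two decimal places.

18.44%

MRP (SML slope) = (17.56% − 8.50%) / (2.00 − 0.76) = 9.06% / 1.24 = 7.3065%
R_f (intercept) = 8.50% − 0.76 × 7.3065% = 2.9471%
E(R_Granby) = R_f + β × MRP = 2.9471% + 2.12 × 7.3065% = 18.44%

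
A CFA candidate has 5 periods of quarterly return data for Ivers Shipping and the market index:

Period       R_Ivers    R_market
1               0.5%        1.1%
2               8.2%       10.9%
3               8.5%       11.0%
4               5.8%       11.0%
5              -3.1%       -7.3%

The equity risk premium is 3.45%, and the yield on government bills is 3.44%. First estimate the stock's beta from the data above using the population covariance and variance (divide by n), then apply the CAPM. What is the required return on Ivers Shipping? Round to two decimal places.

Mean R_i = (0.5 + 8.2 + 8.5 + 5.8 − 3.1) / 5 = 3.9800%
Mean R_m = (1.1 + 10.9 + 11.0 + 11.0 − 7.3) / 5 = 5.3400%
Σ(R_i − R̄_i)(R_m − R̄_m) = 163.5940  ⇒  Cov = 163.5940 / 5 = 32.7188
Σ(R_m − R̄_m)² = 272.7320  ⇒  Var(R_m) = 272.7320 / 5 = 54.5464
β = Cov / Var(R_m) = 32.7188 / 54.5464 = 0.5998
E(R) = R_f + β × MRP = 3.44% + 0.5998 × 3.45% = 5.51%

5.51%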